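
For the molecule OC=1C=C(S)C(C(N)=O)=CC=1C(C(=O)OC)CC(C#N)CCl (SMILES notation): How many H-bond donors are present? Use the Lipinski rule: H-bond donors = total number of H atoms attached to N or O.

Donors: find every N or O and count the H atoms it carries.
  atom 1 (O): bond orders sum to 1 → 1 H
  atom 8 (N): bond orders sum to 1 → 2 H
  atom 9 (O): bond orders sum to 2 → 0 H
  atom 14 (O): bond orders sum to 2 → 0 H
  atom 15 (O): bond orders sum to 2 → 0 H
  atom 20 (N): bond orders sum to 3 → 0 H
Lipinski HBD = 3.

3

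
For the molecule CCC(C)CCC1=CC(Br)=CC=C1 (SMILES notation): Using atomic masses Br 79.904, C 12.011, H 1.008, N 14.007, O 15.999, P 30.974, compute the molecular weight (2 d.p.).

241.17 g/mol

First, the molecular formula is C12H17Br (counting implicit H from valence).
  Br: 1 × 79.904 = 79.904
  C: 12 × 12.011 = 144.132
  H: 17 × 1.008 = 17.136
Sum: 1×79.904 + 12×12.011 + 17×1.008 = 241.172 → 241.17 g/mol.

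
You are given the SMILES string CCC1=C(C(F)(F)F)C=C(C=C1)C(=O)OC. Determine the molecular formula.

Walk through each heavy atom and fill implicit hydrogens from standard valence (C 4, N 3, O 2, S 2, halogen 1):
  atom 1: C, bond orders sum to 1 (valence 4) → 3 H
  atom 2: C, bond orders sum to 2 (valence 4) → 2 H
  atom 3: C, bond orders sum to 4 (valence 4) → 0 H
  atom 4: C, bond orders sum to 4 (valence 4) → 0 H
  atom 5: C, bond orders sum to 4 (valence 4) → 0 H
  atom 6: F (halogen, monovalent) → 0 H
  atom 7: F (halogen, monovalent) → 0 H
  atom 8: F (halogen, monovalent) → 0 H
  atom 9: C, bond orders sum to 3 (valence 4) → 1 H
  atom 10: C, bond orders sum to 4 (valence 4) → 0 H
  atom 11: C, bond orders sum to 3 (valence 4) → 1 H
  atom 12: C, bond orders sum to 3 (valence 4) → 1 H
  atom 13: C, bond orders sum to 4 (valence 4) → 0 H
  atom 14: O, bond orders sum to 2 (valence 2) → 0 H
  atom 15: O, bond orders sum to 2 (valence 2) → 0 H
  atom 16: C, bond orders sum to 1 (valence 4) → 3 H
Totals → C:11, H:11, F:3, O:2.

C11H11F3O2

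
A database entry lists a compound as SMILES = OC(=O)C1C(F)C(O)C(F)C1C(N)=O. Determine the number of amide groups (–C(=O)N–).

The amide motif appears at heavy-atom position 12 in the SMILES.
Other groups present: 1 carboxylic acid, 1 hydroxyl.
Amide count: 1.

1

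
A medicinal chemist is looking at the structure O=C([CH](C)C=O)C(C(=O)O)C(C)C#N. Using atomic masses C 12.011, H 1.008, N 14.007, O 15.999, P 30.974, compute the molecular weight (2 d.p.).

First, the molecular formula is C9H11NO4 (counting implicit H from valence).
  C: 9 × 12.011 = 108.099
  H: 11 × 1.008 = 11.088
  N: 1 × 14.007 = 14.007
  O: 4 × 15.999 = 63.996
Sum: 9×12.011 + 11×1.008 + 1×14.007 + 4×15.999 = 197.190 → 197.19 g/mol.

197.19 g/mol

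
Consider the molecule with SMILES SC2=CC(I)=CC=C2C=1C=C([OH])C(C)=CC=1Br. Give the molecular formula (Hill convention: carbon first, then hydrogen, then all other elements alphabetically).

C13H10BrIOS

Walk through each heavy atom and fill implicit hydrogens from standard valence (C 4, N 3, O 2, S 2, halogen 1):
  atom 1: S, bond orders sum to 1 (valence 2) → 1 H
  atom 2: C, bond orders sum to 4 (valence 4) → 0 H
  atom 3: C, bond orders sum to 3 (valence 4) → 1 H
  atom 4: C, bond orders sum to 4 (valence 4) → 0 H
  atom 5: I (halogen, monovalent) → 0 H
  atom 6: C, bond orders sum to 3 (valence 4) → 1 H
  atom 7: C, bond orders sum to 3 (valence 4) → 1 H
  atom 8: C, bond orders sum to 4 (valence 4) → 0 H
  atom 9: C, bond orders sum to 4 (valence 4) → 0 H
  atom 10: C, bond orders sum to 3 (valence 4) → 1 H
  atom 11: C, bond orders sum to 4 (valence 4) → 0 H
  atom 12: O with explicit H count 1
  atom 13: C, bond orders sum to 4 (valence 4) → 0 H
  atom 14: C, bond orders sum to 1 (valence 4) → 3 H
  atom 15: C, bond orders sum to 3 (valence 4) → 1 H
  atom 16: C, bond orders sum to 4 (valence 4) → 0 H
  atom 17: Br (halogen, monovalent) → 0 H
Totals → C:13, H:10, Br:1, I:1, O:1, S:1.
In Hill order: C13H10BrIOS.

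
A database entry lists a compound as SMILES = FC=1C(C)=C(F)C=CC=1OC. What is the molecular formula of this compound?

Walk through each heavy atom and fill implicit hydrogens from standard valence (C 4, N 3, O 2, S 2, halogen 1):
  atom 1: F (halogen, monovalent) → 0 H
  atom 2: C, bond orders sum to 4 (valence 4) → 0 H
  atom 3: C, bond orders sum to 4 (valence 4) → 0 H
  atom 4: C, bond orders sum to 1 (valence 4) → 3 H
  atom 5: C, bond orders sum to 4 (valence 4) → 0 H
  atom 6: F (halogen, monovalent) → 0 H
  atom 7: C, bond orders sum to 3 (valence 4) → 1 H
  atom 8: C, bond orders sum to 3 (valence 4) → 1 H
  atom 9: C, bond orders sum to 4 (valence 4) → 0 H
  atom 10: O, bond orders sum to 2 (valence 2) → 0 H
  atom 11: C, bond orders sum to 1 (valence 4) → 3 H
Totals → C:8, H:8, F:2, O:1.

C8H8F2O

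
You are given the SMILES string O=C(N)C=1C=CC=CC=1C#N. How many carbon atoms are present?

Count every carbon token in the SMILES (each C, including those in ring-closure positions and inside branches).
Carbon count: 8.

8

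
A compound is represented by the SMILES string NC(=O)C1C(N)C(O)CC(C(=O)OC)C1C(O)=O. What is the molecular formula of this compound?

Walk through each heavy atom and fill implicit hydrogens from standard valence (C 4, N 3, O 2, S 2, halogen 1):
  atom 1: N, bond orders sum to 1 (valence 3) → 2 H
  atom 2: C, bond orders sum to 4 (valence 4) → 0 H
  atom 3: O, bond orders sum to 2 (valence 2) → 0 H
  atom 4: C, bond orders sum to 3 (valence 4) → 1 H
  atom 5: C, bond orders sum to 3 (valence 4) → 1 H
  atom 6: N, bond orders sum to 1 (valence 3) → 2 H
  atom 7: C, bond orders sum to 3 (valence 4) → 1 H
  atom 8: O, bond orders sum to 1 (valence 2) → 1 H
  atom 9: C, bond orders sum to 2 (valence 4) → 2 H
  atom 10: C, bond orders sum to 3 (valence 4) → 1 H
  atom 11: C, bond orders sum to 4 (valence 4) → 0 H
  atom 12: O, bond orders sum to 2 (valence 2) → 0 H
  atom 13: O, bond orders sum to 2 (valence 2) → 0 H
  atom 14: C, bond orders sum to 1 (valence 4) → 3 H
  atom 15: C, bond orders sum to 3 (valence 4) → 1 H
  atom 16: C, bond orders sum to 4 (valence 4) → 0 H
  atom 17: O, bond orders sum to 1 (valence 2) → 1 H
  atom 18: O, bond orders sum to 2 (valence 2) → 0 H
Totals → C:10, H:16, N:2, O:6.

C10H16N2O6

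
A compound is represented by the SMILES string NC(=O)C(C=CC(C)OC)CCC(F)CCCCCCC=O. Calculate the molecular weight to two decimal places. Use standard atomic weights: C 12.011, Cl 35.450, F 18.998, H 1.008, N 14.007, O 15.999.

315.43 g/mol

First, the molecular formula is C17H30FNO3 (counting implicit H from valence).
  C: 17 × 12.011 = 204.187
  F: 1 × 18.998 = 18.998
  H: 30 × 1.008 = 30.240
  N: 1 × 14.007 = 14.007
  O: 3 × 15.999 = 47.997
Sum: 17×12.011 + 1×18.998 + 30×1.008 + 1×14.007 + 3×15.999 = 315.429 → 315.43 g/mol.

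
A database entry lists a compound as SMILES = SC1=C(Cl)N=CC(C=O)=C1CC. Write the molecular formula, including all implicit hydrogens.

Walk through each heavy atom and fill implicit hydrogens from standard valence (C 4, N 3, O 2, S 2, halogen 1):
  atom 1: S, bond orders sum to 1 (valence 2) → 1 H
  atom 2: C, bond orders sum to 4 (valence 4) → 0 H
  atom 3: C, bond orders sum to 4 (valence 4) → 0 H
  atom 4: Cl (halogen, monovalent) → 0 H
  atom 5: N, bond orders sum to 3 (valence 3) → 0 H
  atom 6: C, bond orders sum to 3 (valence 4) → 1 H
  atom 7: C, bond orders sum to 4 (valence 4) → 0 H
  atom 8: C, bond orders sum to 3 (valence 4) → 1 H
  atom 9: O, bond orders sum to 2 (valence 2) → 0 H
  atom 10: C, bond orders sum to 4 (valence 4) → 0 H
  atom 11: C, bond orders sum to 2 (valence 4) → 2 H
  atom 12: C, bond orders sum to 1 (valence 4) → 3 H
Totals → C:8, H:8, Cl:1, N:1, O:1, S:1.
In Hill order: C8H8ClNOS.

C8H8ClNOS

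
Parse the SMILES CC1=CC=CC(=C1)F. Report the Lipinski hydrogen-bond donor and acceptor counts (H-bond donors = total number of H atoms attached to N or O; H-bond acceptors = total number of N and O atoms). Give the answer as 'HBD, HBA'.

Donors: find every N or O and count the H atoms it carries.
  (no N or O atoms present)
Lipinski HBD = 0.
Acceptors: N atoms = 0, O atoms = 0 → HBA = 0.

0, 0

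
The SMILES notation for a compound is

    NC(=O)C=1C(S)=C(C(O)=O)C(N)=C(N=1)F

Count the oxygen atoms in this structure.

3

Scan the SMILES for O atoms (remember two-letter symbols like Cl and Br are single atoms).
Oxygen count: 3.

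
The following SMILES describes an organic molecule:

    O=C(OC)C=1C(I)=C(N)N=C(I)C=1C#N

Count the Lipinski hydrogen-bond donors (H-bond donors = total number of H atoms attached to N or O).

Donors: find every N or O and count the H atoms it carries.
  atom 1 (O): bond orders sum to 2 → 0 H
  atom 3 (O): bond orders sum to 2 → 0 H
  atom 9 (N): bond orders sum to 1 → 2 H
  atom 10 (N): bond orders sum to 3 → 0 H
  atom 15 (N): bond orders sum to 3 → 0 H
Lipinski HBD = 2.

2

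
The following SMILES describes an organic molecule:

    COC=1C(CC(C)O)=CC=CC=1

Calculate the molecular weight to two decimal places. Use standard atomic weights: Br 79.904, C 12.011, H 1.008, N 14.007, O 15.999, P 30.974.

166.22 g/mol

First, the molecular formula is C10H14O2 (counting implicit H from valence).
  C: 10 × 12.011 = 120.110
  H: 14 × 1.008 = 14.112
  O: 2 × 15.999 = 31.998
Sum: 10×12.011 + 14×1.008 + 2×15.999 = 166.220 → 166.22 g/mol.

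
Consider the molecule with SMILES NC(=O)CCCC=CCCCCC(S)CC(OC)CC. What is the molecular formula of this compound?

C16H31NO2S

Walk through each heavy atom and fill implicit hydrogens from standard valence (C 4, N 3, O 2, S 2, halogen 1):
  atom 1: N, bond orders sum to 1 (valence 3) → 2 H
  atom 2: C, bond orders sum to 4 (valence 4) → 0 H
  atom 3: O, bond orders sum to 2 (valence 2) → 0 H
  atom 4: C, bond orders sum to 2 (valence 4) → 2 H
  atom 5: C, bond orders sum to 2 (valence 4) → 2 H
  atom 6: C, bond orders sum to 2 (valence 4) → 2 H
  atom 7: C, bond orders sum to 3 (valence 4) → 1 H
  atom 8: C, bond orders sum to 3 (valence 4) → 1 H
  atom 9: C, bond orders sum to 2 (valence 4) → 2 H
  atom 10: C, bond orders sum to 2 (valence 4) → 2 H
  atom 11: C, bond orders sum to 2 (valence 4) → 2 H
  atom 12: C, bond orders sum to 2 (valence 4) → 2 H
  atom 13: C, bond orders sum to 3 (valence 4) → 1 H
  atom 14: S, bond orders sum to 1 (valence 2) → 1 H
  atom 15: C, bond orders sum to 2 (valence 4) → 2 H
  atom 16: C, bond orders sum to 3 (valence 4) → 1 H
  atom 17: O, bond orders sum to 2 (valence 2) → 0 H
  atom 18: C, bond orders sum to 1 (valence 4) → 3 H
  atom 19: C, bond orders sum to 2 (valence 4) → 2 H
  atom 20: C, bond orders sum to 1 (valence 4) → 3 H
Totals → C:16, H:31, N:1, O:2, S:1.
In Hill order: C16H31NO2S.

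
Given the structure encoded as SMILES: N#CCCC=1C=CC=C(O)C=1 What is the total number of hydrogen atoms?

9

Walk through each heavy atom and fill implicit hydrogens from standard valence (C 4, N 3, O 2, S 2, halogen 1):
  atom 1: N, bond orders sum to 3 (valence 3) → 0 H
  atom 2: C, bond orders sum to 4 (valence 4) → 0 H
  atom 3: C, bond orders sum to 2 (valence 4) → 2 H
  atom 4: C, bond orders sum to 2 (valence 4) → 2 H
  atom 5: C, bond orders sum to 4 (valence 4) → 0 H
  atom 6: C, bond orders sum to 3 (valence 4) → 1 H
  atom 7: C, bond orders sum to 3 (valence 4) → 1 H
  atom 8: C, bond orders sum to 3 (valence 4) → 1 H
  atom 9: C, bond orders sum to 4 (valence 4) → 0 H
  atom 10: O, bond orders sum to 1 (valence 2) → 1 H
  atom 11: C, bond orders sum to 3 (valence 4) → 1 H
Total hydrogens: 9.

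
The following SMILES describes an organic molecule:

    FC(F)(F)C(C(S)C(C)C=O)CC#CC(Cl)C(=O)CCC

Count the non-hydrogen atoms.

Every atom symbol written in the SMILES (organic subset) is one heavy atom; implicit H are not written.
Heavy atoms by element → C:14, Cl:1, F:3, O:2, S:1.
Total: 21.

21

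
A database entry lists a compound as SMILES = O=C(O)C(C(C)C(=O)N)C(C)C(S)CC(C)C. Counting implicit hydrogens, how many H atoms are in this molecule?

Walk through each heavy atom and fill implicit hydrogens from standard valence (C 4, N 3, O 2, S 2, halogen 1):
  atom 1: O, bond orders sum to 2 (valence 2) → 0 H
  atom 2: C, bond orders sum to 4 (valence 4) → 0 H
  atom 3: O, bond orders sum to 1 (valence 2) → 1 H
  atom 4: C, bond orders sum to 3 (valence 4) → 1 H
  atom 5: C, bond orders sum to 3 (valence 4) → 1 H
  atom 6: C, bond orders sum to 1 (valence 4) → 3 H
  atom 7: C, bond orders sum to 4 (valence 4) → 0 H
  atom 8: O, bond orders sum to 2 (valence 2) → 0 H
  atom 9: N, bond orders sum to 1 (valence 3) → 2 H
  atom 10: C, bond orders sum to 3 (valence 4) → 1 H
  atom 11: C, bond orders sum to 1 (valence 4) → 3 H
  atom 12: C, bond orders sum to 3 (valence 4) → 1 H
  atom 13: S, bond orders sum to 1 (valence 2) → 1 H
  atom 14: C, bond orders sum to 2 (valence 4) → 2 H
  atom 15: C, bond orders sum to 3 (valence 4) → 1 H
  atom 16: C, bond orders sum to 1 (valence 4) → 3 H
  atom 17: C, bond orders sum to 1 (valence 4) → 3 H
Total hydrogens: 23.

23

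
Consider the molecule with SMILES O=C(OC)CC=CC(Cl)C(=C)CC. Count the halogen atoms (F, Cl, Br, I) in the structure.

1

Halogen atoms appear at heavy-atom position 9 (1×Cl).
Other groups present: 2 alkene, 1 ester.
Halogen count: 1.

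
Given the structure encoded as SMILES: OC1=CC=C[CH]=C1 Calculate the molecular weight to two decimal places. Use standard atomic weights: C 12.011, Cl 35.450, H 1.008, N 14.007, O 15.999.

94.11 g/mol

First, the molecular formula is C6H6O (counting implicit H from valence).
  C: 6 × 12.011 = 72.066
  H: 6 × 1.008 = 6.048
  O: 1 × 15.999 = 15.999
Sum: 6×12.011 + 6×1.008 + 1×15.999 = 94.113 → 94.11 g/mol.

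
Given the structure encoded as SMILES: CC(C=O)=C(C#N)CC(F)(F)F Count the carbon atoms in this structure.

Count every carbon token in the SMILES (each C, including those in ring-closure positions and inside branches).
Carbon count: 7.

7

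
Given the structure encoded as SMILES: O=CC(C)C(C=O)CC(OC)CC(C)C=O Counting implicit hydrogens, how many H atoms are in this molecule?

Walk through each heavy atom and fill implicit hydrogens from standard valence (C 4, N 3, O 2, S 2, halogen 1):
  atom 1: O, bond orders sum to 2 (valence 2) → 0 H
  atom 2: C, bond orders sum to 3 (valence 4) → 1 H
  atom 3: C, bond orders sum to 3 (valence 4) → 1 H
  atom 4: C, bond orders sum to 1 (valence 4) → 3 H
  atom 5: C, bond orders sum to 3 (valence 4) → 1 H
  atom 6: C, bond orders sum to 3 (valence 4) → 1 H
  atom 7: O, bond orders sum to 2 (valence 2) → 0 H
  atom 8: C, bond orders sum to 2 (valence 4) → 2 H
  atom 9: C, bond orders sum to 3 (valence 4) → 1 H
  atom 10: O, bond orders sum to 2 (valence 2) → 0 H
  atom 11: C, bond orders sum to 1 (valence 4) → 3 H
  atom 12: C, bond orders sum to 2 (valence 4) → 2 H
  atom 13: C, bond orders sum to 3 (valence 4) → 1 H
  atom 14: C, bond orders sum to 1 (valence 4) → 3 H
  atom 15: C, bond orders sum to 3 (valence 4) → 1 H
  atom 16: O, bond orders sum to 2 (valence 2) → 0 H
Total hydrogens: 20.

20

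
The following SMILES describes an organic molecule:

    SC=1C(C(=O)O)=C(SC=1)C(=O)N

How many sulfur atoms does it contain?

2

Scan the SMILES for S atoms (remember two-letter symbols like Cl and Br are single atoms).
Sulfur count: 2.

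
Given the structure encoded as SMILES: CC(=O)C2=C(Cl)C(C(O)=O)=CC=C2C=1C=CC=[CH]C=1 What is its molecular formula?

Walk through each heavy atom and fill implicit hydrogens from standard valence (C 4, N 3, O 2, S 2, halogen 1):
  atom 1: C, bond orders sum to 1 (valence 4) → 3 H
  atom 2: C, bond orders sum to 4 (valence 4) → 0 H
  atom 3: O, bond orders sum to 2 (valence 2) → 0 H
  atom 4: C, bond orders sum to 4 (valence 4) → 0 H
  atom 5: C, bond orders sum to 4 (valence 4) → 0 H
  atom 6: Cl (halogen, monovalent) → 0 H
  atom 7: C, bond orders sum to 4 (valence 4) → 0 H
  atom 8: C, bond orders sum to 4 (valence 4) → 0 H
  atom 9: O, bond orders sum to 1 (valence 2) → 1 H
  atom 10: O, bond orders sum to 2 (valence 2) → 0 H
  atom 11: C, bond orders sum to 3 (valence 4) → 1 H
  atom 12: C, bond orders sum to 3 (valence 4) → 1 H
  atom 13: C, bond orders sum to 4 (valence 4) → 0 H
  atom 14: C, bond orders sum to 4 (valence 4) → 0 H
  atom 15: C, bond orders sum to 3 (valence 4) → 1 H
  atom 16: C, bond orders sum to 3 (valence 4) → 1 H
  atom 17: C, bond orders sum to 3 (valence 4) → 1 H
  atom 18: C with explicit H count 1
  atom 19: C, bond orders sum to 3 (valence 4) → 1 H
Totals → C:15, H:11, Cl:1, O:3.

C15H11ClO3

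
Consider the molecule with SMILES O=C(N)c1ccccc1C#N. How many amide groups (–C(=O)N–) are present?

1

The amide motif appears at heavy-atom position 2 in the SMILES.
Other groups present: 1 nitrile.
Amide count: 1.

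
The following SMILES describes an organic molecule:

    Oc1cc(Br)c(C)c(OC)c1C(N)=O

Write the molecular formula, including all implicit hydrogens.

C9H10BrNO3

Walk through each heavy atom and fill implicit hydrogens from standard valence (C 4, N 3, O 2, S 2, halogen 1); for lowercase aromatic atoms, an aromatic c carries 1 H when it has two neighbours and 0 H with three, and aromatic n carries 0 H:
  atom 1: O, bond orders sum to 1 (valence 2) → 1 H
  atom 2: aromatic c, 3 neighbours → 0 H
  atom 3: aromatic c, 2 neighbours → 1 H
  atom 4: aromatic c, 3 neighbours → 0 H
  atom 5: Br (halogen, monovalent) → 0 H
  atom 6: aromatic c, 3 neighbours → 0 H
  atom 7: C, bond orders sum to 1 (valence 4) → 3 H
  atom 8: aromatic c, 3 neighbours → 0 H
  atom 9: O, bond orders sum to 2 (valence 2) → 0 H
  atom 10: C, bond orders sum to 1 (valence 4) → 3 H
  atom 11: aromatic c, 3 neighbours → 0 H
  atom 12: C, bond orders sum to 4 (valence 4) → 0 H
  atom 13: N, bond orders sum to 1 (valence 3) → 2 H
  atom 14: O, bond orders sum to 2 (valence 2) → 0 H
Totals → C:9, H:10, Br:1, N:1, O:3.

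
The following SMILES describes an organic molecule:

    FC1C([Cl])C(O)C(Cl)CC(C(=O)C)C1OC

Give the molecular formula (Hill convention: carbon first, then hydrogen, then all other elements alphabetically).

C10H15Cl2FO3

Walk through each heavy atom and fill implicit hydrogens from standard valence (C 4, N 3, O 2, S 2, halogen 1):
  atom 1: F (halogen, monovalent) → 0 H
  atom 2: C, bond orders sum to 3 (valence 4) → 1 H
  atom 3: C, bond orders sum to 3 (valence 4) → 1 H
  atom 4: Cl with explicit H count 0
  atom 5: C, bond orders sum to 3 (valence 4) → 1 H
  atom 6: O, bond orders sum to 1 (valence 2) → 1 H
  atom 7: C, bond orders sum to 3 (valence 4) → 1 H
  atom 8: Cl (halogen, monovalent) → 0 H
  atom 9: C, bond orders sum to 2 (valence 4) → 2 H
  atom 10: C, bond orders sum to 3 (valence 4) → 1 H
  atom 11: C, bond orders sum to 4 (valence 4) → 0 H
  atom 12: O, bond orders sum to 2 (valence 2) → 0 H
  atom 13: C, bond orders sum to 1 (valence 4) → 3 H
  atom 14: C, bond orders sum to 3 (valence 4) → 1 H
  atom 15: O, bond orders sum to 2 (valence 2) → 0 H
  atom 16: C, bond orders sum to 1 (valence 4) → 3 H
Totals → C:10, H:15, Cl:2, F:1, O:3.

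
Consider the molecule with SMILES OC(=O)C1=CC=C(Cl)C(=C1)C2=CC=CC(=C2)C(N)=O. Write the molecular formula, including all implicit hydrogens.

C14H10ClNO3

Walk through each heavy atom and fill implicit hydrogens from standard valence (C 4, N 3, O 2, S 2, halogen 1):
  atom 1: O, bond orders sum to 1 (valence 2) → 1 H
  atom 2: C, bond orders sum to 4 (valence 4) → 0 H
  atom 3: O, bond orders sum to 2 (valence 2) → 0 H
  atom 4: C, bond orders sum to 4 (valence 4) → 0 H
  atom 5: C, bond orders sum to 3 (valence 4) → 1 H
  atom 6: C, bond orders sum to 3 (valence 4) → 1 H
  atom 7: C, bond orders sum to 4 (valence 4) → 0 H
  atom 8: Cl (halogen, monovalent) → 0 H
  atom 9: C, bond orders sum to 4 (valence 4) → 0 H
  atom 10: C, bond orders sum to 3 (valence 4) → 1 H
  atom 11: C, bond orders sum to 4 (valence 4) → 0 H
  atom 12: C, bond orders sum to 3 (valence 4) → 1 H
  atom 13: C, bond orders sum to 3 (valence 4) → 1 H
  atom 14: C, bond orders sum to 3 (valence 4) → 1 H
  atom 15: C, bond orders sum to 4 (valence 4) → 0 H
  atom 16: C, bond orders sum to 3 (valence 4) → 1 H
  atom 17: C, bond orders sum to 4 (valence 4) → 0 H
  atom 18: N, bond orders sum to 1 (valence 3) → 2 H
  atom 19: O, bond orders sum to 2 (valence 2) → 0 H
Totals → C:14, H:10, Cl:1, N:1, O:3.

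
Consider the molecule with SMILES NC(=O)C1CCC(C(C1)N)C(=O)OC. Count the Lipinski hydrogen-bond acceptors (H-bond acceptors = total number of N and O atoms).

N atoms: 2; O atoms: 3.
Lipinski HBA = 2 + 3 = 5.

5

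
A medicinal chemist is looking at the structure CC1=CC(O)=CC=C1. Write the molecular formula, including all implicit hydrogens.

Walk through each heavy atom and fill implicit hydrogens from standard valence (C 4, N 3, O 2, S 2, halogen 1):
  atom 1: C, bond orders sum to 1 (valence 4) → 3 H
  atom 2: C, bond orders sum to 4 (valence 4) → 0 H
  atom 3: C, bond orders sum to 3 (valence 4) → 1 H
  atom 4: C, bond orders sum to 4 (valence 4) → 0 H
  atom 5: O, bond orders sum to 1 (valence 2) → 1 H
  atom 6: C, bond orders sum to 3 (valence 4) → 1 H
  atom 7: C, bond orders sum to 3 (valence 4) → 1 H
  atom 8: C, bond orders sum to 3 (valence 4) → 1 H
Totals → C:7, H:8, O:1.
In Hill order: C7H8O.

C7H8O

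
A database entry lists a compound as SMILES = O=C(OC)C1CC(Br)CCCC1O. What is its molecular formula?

C9H15BrO3

Walk through each heavy atom and fill implicit hydrogens from standard valence (C 4, N 3, O 2, S 2, halogen 1):
  atom 1: O, bond orders sum to 2 (valence 2) → 0 H
  atom 2: C, bond orders sum to 4 (valence 4) → 0 H
  atom 3: O, bond orders sum to 2 (valence 2) → 0 H
  atom 4: C, bond orders sum to 1 (valence 4) → 3 H
  atom 5: C, bond orders sum to 3 (valence 4) → 1 H
  atom 6: C, bond orders sum to 2 (valence 4) → 2 H
  atom 7: C, bond orders sum to 3 (valence 4) → 1 H
  atom 8: Br (halogen, monovalent) → 0 H
  atom 9: C, bond orders sum to 2 (valence 4) → 2 H
  atom 10: C, bond orders sum to 2 (valence 4) → 2 H
  atom 11: C, bond orders sum to 2 (valence 4) → 2 H
  atom 12: C, bond orders sum to 3 (valence 4) → 1 H
  atom 13: O, bond orders sum to 1 (valence 2) → 1 H
Totals → C:9, H:15, Br:1, O:3.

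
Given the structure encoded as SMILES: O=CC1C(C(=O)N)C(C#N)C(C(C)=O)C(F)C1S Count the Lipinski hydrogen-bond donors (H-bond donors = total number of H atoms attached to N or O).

2

Donors: find every N or O and count the H atoms it carries.
  atom 1 (O): bond orders sum to 2 → 0 H
  atom 6 (O): bond orders sum to 2 → 0 H
  atom 7 (N): bond orders sum to 1 → 2 H
  atom 10 (N): bond orders sum to 3 → 0 H
  atom 14 (O): bond orders sum to 2 → 0 H
Lipinski HBD = 2.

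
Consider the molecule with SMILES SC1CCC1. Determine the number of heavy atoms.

Every atom symbol written in the SMILES (organic subset) is one heavy atom; implicit H are not written.
Heavy atoms by element → C:4, S:1.
Total: 5.

5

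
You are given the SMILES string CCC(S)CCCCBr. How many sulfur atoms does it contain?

Scan the SMILES for S atoms (remember two-letter symbols like Cl and Br are single atoms).
Sulfur count: 1.

1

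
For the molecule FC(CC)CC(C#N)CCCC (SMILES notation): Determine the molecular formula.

C10H18FN

Walk through each heavy atom and fill implicit hydrogens from standard valence (C 4, N 3, O 2, S 2, halogen 1):
  atom 1: F (halogen, monovalent) → 0 H
  atom 2: C, bond orders sum to 3 (valence 4) → 1 H
  atom 3: C, bond orders sum to 2 (valence 4) → 2 H
  atom 4: C, bond orders sum to 1 (valence 4) → 3 H
  atom 5: C, bond orders sum to 2 (valence 4) → 2 H
  atom 6: C, bond orders sum to 3 (valence 4) → 1 H
  atom 7: C, bond orders sum to 4 (valence 4) → 0 H
  atom 8: N, bond orders sum to 3 (valence 3) → 0 H
  atom 9: C, bond orders sum to 2 (valence 4) → 2 H
  atom 10: C, bond orders sum to 2 (valence 4) → 2 H
  atom 11: C, bond orders sum to 2 (valence 4) → 2 H
  atom 12: C, bond orders sum to 1 (valence 4) → 3 H
Totals → C:10, H:18, F:1, N:1.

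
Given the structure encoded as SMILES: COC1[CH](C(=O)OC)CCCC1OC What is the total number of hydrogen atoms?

18

Walk through each heavy atom and fill implicit hydrogens from standard valence (C 4, N 3, O 2, S 2, halogen 1):
  atom 1: C, bond orders sum to 1 (valence 4) → 3 H
  atom 2: O, bond orders sum to 2 (valence 2) → 0 H
  atom 3: C, bond orders sum to 3 (valence 4) → 1 H
  atom 4: C with explicit H count 1
  atom 5: C, bond orders sum to 4 (valence 4) → 0 H
  atom 6: O, bond orders sum to 2 (valence 2) → 0 H
  atom 7: O, bond orders sum to 2 (valence 2) → 0 H
  atom 8: C, bond orders sum to 1 (valence 4) → 3 H
  atom 9: C, bond orders sum to 2 (valence 4) → 2 H
  atom 10: C, bond orders sum to 2 (valence 4) → 2 H
  atom 11: C, bond orders sum to 2 (valence 4) → 2 H
  atom 12: C, bond orders sum to 3 (valence 4) → 1 H
  atom 13: O, bond orders sum to 2 (valence 2) → 0 H
  atom 14: C, bond orders sum to 1 (valence 4) → 3 H
Total hydrogens: 18.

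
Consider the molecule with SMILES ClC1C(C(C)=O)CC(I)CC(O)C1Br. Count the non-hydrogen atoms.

14

Every atom symbol written in the SMILES (organic subset) is one heavy atom; implicit H are not written.
Heavy atoms by element → Br:1, C:9, Cl:1, I:1, O:2.
Total: 14.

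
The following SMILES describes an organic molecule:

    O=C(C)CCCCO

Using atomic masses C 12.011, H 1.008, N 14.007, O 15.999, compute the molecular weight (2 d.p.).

First, the molecular formula is C6H12O2 (counting implicit H from valence).
  C: 6 × 12.011 = 72.066
  H: 12 × 1.008 = 12.096
  O: 2 × 15.999 = 31.998
Sum: 6×12.011 + 12×1.008 + 2×15.999 = 116.160 → 116.16 g/mol.

116.16 g/mol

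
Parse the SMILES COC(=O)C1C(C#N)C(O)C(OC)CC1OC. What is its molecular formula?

C11H17NO5

Walk through each heavy atom and fill implicit hydrogens from standard valence (C 4, N 3, O 2, S 2, halogen 1):
  atom 1: C, bond orders sum to 1 (valence 4) → 3 H
  atom 2: O, bond orders sum to 2 (valence 2) → 0 H
  atom 3: C, bond orders sum to 4 (valence 4) → 0 H
  atom 4: O, bond orders sum to 2 (valence 2) → 0 H
  atom 5: C, bond orders sum to 3 (valence 4) → 1 H
  atom 6: C, bond orders sum to 3 (valence 4) → 1 H
  atom 7: C, bond orders sum to 4 (valence 4) → 0 H
  atom 8: N, bond orders sum to 3 (valence 3) → 0 H
  atom 9: C, bond orders sum to 3 (valence 4) → 1 H
  atom 10: O, bond orders sum to 1 (valence 2) → 1 H
  atom 11: C, bond orders sum to 3 (valence 4) → 1 H
  atom 12: O, bond orders sum to 2 (valence 2) → 0 H
  atom 13: C, bond orders sum to 1 (valence 4) → 3 H
  atom 14: C, bond orders sum to 2 (valence 4) → 2 H
  atom 15: C, bond orders sum to 3 (valence 4) → 1 H
  atom 16: O, bond orders sum to 2 (valence 2) → 0 H
  atom 17: C, bond orders sum to 1 (valence 4) → 3 H
Totals → C:11, H:17, N:1, O:5.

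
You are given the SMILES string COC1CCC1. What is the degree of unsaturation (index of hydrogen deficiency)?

1

Degree of unsaturation = (number of rings) + (number of π bonds).
Ring closures in the SMILES: 1.
π bonds: none → 0 DoU from unsaturation.
Total DoU = 1 + 0 = 1.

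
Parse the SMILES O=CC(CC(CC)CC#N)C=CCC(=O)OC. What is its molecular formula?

C13H19NO3

Walk through each heavy atom and fill implicit hydrogens from standard valence (C 4, N 3, O 2, S 2, halogen 1):
  atom 1: O, bond orders sum to 2 (valence 2) → 0 H
  atom 2: C, bond orders sum to 3 (valence 4) → 1 H
  atom 3: C, bond orders sum to 3 (valence 4) → 1 H
  atom 4: C, bond orders sum to 2 (valence 4) → 2 H
  atom 5: C, bond orders sum to 3 (valence 4) → 1 H
  atom 6: C, bond orders sum to 2 (valence 4) → 2 H
  atom 7: C, bond orders sum to 1 (valence 4) → 3 H
  atom 8: C, bond orders sum to 2 (valence 4) → 2 H
  atom 9: C, bond orders sum to 4 (valence 4) → 0 H
  atom 10: N, bond orders sum to 3 (valence 3) → 0 H
  atom 11: C, bond orders sum to 3 (valence 4) → 1 H
  atom 12: C, bond orders sum to 3 (valence 4) → 1 H
  atom 13: C, bond orders sum to 2 (valence 4) → 2 H
  atom 14: C, bond orders sum to 4 (valence 4) → 0 H
  atom 15: O, bond orders sum to 2 (valence 2) → 0 H
  atom 16: O, bond orders sum to 2 (valence 2) → 0 H
  atom 17: C, bond orders sum to 1 (valence 4) → 3 H
Totals → C:13, H:19, N:1, O:3.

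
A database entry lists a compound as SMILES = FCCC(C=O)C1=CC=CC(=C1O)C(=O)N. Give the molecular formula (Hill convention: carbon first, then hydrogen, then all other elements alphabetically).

C11H12FNO3

Walk through each heavy atom and fill implicit hydrogens from standard valence (C 4, N 3, O 2, S 2, halogen 1):
  atom 1: F (halogen, monovalent) → 0 H
  atom 2: C, bond orders sum to 2 (valence 4) → 2 H
  atom 3: C, bond orders sum to 2 (valence 4) → 2 H
  atom 4: C, bond orders sum to 3 (valence 4) → 1 H
  atom 5: C, bond orders sum to 3 (valence 4) → 1 H
  atom 6: O, bond orders sum to 2 (valence 2) → 0 H
  atom 7: C, bond orders sum to 4 (valence 4) → 0 H
  atom 8: C, bond orders sum to 3 (valence 4) → 1 H
  atom 9: C, bond orders sum to 3 (valence 4) → 1 H
  atom 10: C, bond orders sum to 3 (valence 4) → 1 H
  atom 11: C, bond orders sum to 4 (valence 4) → 0 H
  atom 12: C, bond orders sum to 4 (valence 4) → 0 H
  atom 13: O, bond orders sum to 1 (valence 2) → 1 H
  atom 14: C, bond orders sum to 4 (valence 4) → 0 H
  atom 15: O, bond orders sum to 2 (valence 2) → 0 H
  atom 16: N, bond orders sum to 1 (valence 3) → 2 H
Totals → C:11, H:12, F:1, N:1, O:3.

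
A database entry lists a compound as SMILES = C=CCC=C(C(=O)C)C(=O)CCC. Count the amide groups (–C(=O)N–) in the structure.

Scan the SMILES for the amide motif — none present.
Groups that are present: 2 alkene, 2 ketone.

0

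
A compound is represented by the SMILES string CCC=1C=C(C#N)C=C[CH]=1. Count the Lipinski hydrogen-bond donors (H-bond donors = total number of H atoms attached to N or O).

Donors: find every N or O and count the H atoms it carries.
  atom 7 (N): bond orders sum to 3 → 0 H
Lipinski HBD = 0.

0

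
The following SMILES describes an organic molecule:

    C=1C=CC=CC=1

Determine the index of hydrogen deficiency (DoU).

Degree of unsaturation = (number of rings) + (number of π bonds).
Ring closures in the SMILES: 1.
π bonds: 3 double bonds (each 1 DoU) → 3 DoU from unsaturation.
Total DoU = 1 + 3 = 4.

4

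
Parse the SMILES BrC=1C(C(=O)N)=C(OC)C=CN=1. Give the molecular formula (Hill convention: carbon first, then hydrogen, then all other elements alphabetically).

Walk through each heavy atom and fill implicit hydrogens from standard valence (C 4, N 3, O 2, S 2, halogen 1):
  atom 1: Br (halogen, monovalent) → 0 H
  atom 2: C, bond orders sum to 4 (valence 4) → 0 H
  atom 3: C, bond orders sum to 4 (valence 4) → 0 H
  atom 4: C, bond orders sum to 4 (valence 4) → 0 H
  atom 5: O, bond orders sum to 2 (valence 2) → 0 H
  atom 6: N, bond orders sum to 1 (valence 3) → 2 H
  atom 7: C, bond orders sum to 4 (valence 4) → 0 H
  atom 8: O, bond orders sum to 2 (valence 2) → 0 H
  atom 9: C, bond orders sum to 1 (valence 4) → 3 H
  atom 10: C, bond orders sum to 3 (valence 4) → 1 H
  atom 11: C, bond orders sum to 3 (valence 4) → 1 H
  atom 12: N, bond orders sum to 3 (valence 3) → 0 H
Totals → C:7, H:7, Br:1, N:2, O:2.
In Hill order: C7H7BrN2O2.

C7H7BrN2O2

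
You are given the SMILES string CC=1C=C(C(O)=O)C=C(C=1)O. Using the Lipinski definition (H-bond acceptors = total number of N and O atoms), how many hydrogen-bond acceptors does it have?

N atoms: 0; O atoms: 3.
Lipinski HBA = 0 + 3 = 3.

3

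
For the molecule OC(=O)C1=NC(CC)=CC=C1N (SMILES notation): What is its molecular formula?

C8H10N2O2

Walk through each heavy atom and fill implicit hydrogens from standard valence (C 4, N 3, O 2, S 2, halogen 1):
  atom 1: O, bond orders sum to 1 (valence 2) → 1 H
  atom 2: C, bond orders sum to 4 (valence 4) → 0 H
  atom 3: O, bond orders sum to 2 (valence 2) → 0 H
  atom 4: C, bond orders sum to 4 (valence 4) → 0 H
  atom 5: N, bond orders sum to 3 (valence 3) → 0 H
  atom 6: C, bond orders sum to 4 (valence 4) → 0 H
  atom 7: C, bond orders sum to 2 (valence 4) → 2 H
  atom 8: C, bond orders sum to 1 (valence 4) → 3 H
  atom 9: C, bond orders sum to 3 (valence 4) → 1 H
  atom 10: C, bond orders sum to 3 (valence 4) → 1 H
  atom 11: C, bond orders sum to 4 (valence 4) → 0 H
  atom 12: N, bond orders sum to 1 (valence 3) → 2 H
Totals → C:8, H:10, N:2, O:2.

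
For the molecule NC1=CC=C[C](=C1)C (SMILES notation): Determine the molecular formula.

Walk through each heavy atom and fill implicit hydrogens from standard valence (C 4, N 3, O 2, S 2, halogen 1):
  atom 1: N, bond orders sum to 1 (valence 3) → 2 H
  atom 2: C, bond orders sum to 4 (valence 4) → 0 H
  atom 3: C, bond orders sum to 3 (valence 4) → 1 H
  atom 4: C, bond orders sum to 3 (valence 4) → 1 H
  atom 5: C, bond orders sum to 3 (valence 4) → 1 H
  atom 6: C with explicit H count 0
  atom 7: C, bond orders sum to 3 (valence 4) → 1 H
  atom 8: C, bond orders sum to 1 (valence 4) → 3 H
Totals → C:7, H:9, N:1.

C7H9N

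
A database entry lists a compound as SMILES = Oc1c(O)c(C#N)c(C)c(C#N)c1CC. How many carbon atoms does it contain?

11

Count every carbon token in the SMILES (each C, including those in ring-closure positions and inside branches).
Carbon count: 11.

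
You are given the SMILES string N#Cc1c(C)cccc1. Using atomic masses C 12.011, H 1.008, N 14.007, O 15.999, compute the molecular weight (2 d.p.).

First, the molecular formula is C8H7N (counting implicit H from valence).
  C: 8 × 12.011 = 96.088
  H: 7 × 1.008 = 7.056
  N: 1 × 14.007 = 14.007
Sum: 8×12.011 + 7×1.008 + 1×14.007 = 117.151 → 117.15 g/mol.

117.15 g/mol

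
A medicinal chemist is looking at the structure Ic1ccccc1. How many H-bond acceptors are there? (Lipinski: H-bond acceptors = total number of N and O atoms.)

N atoms: 0; O atoms: 0.
Lipinski HBA = 0 + 0 = 0.

0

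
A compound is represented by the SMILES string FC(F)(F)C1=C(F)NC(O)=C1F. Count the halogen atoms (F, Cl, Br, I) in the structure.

5

Halogen atoms appear at heavy-atom positions 1, 3, 4, 7, 12 (5×F).
Other groups present: 1 hydroxyl.
Halogen count: 5.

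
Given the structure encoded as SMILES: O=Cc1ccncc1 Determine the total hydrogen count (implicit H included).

5

Walk through each heavy atom and fill implicit hydrogens from standard valence (C 4, N 3, O 2, S 2, halogen 1); for lowercase aromatic atoms, an aromatic c carries 1 H when it has two neighbours and 0 H with three, and aromatic n carries 0 H:
  atom 1: O, bond orders sum to 2 (valence 2) → 0 H
  atom 2: C, bond orders sum to 3 (valence 4) → 1 H
  atom 3: aromatic c, 3 neighbours → 0 H
  atom 4: aromatic c, 2 neighbours → 1 H
  atom 5: aromatic c, 2 neighbours → 1 H
  atom 6: aromatic n, 2 neighbours → 0 H
  atom 7: aromatic c, 2 neighbours → 1 H
  atom 8: aromatic c, 2 neighbours → 1 H
Total hydrogens: 5.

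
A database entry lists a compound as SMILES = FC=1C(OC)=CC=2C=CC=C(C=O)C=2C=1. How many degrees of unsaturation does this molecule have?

Molecular formula: C12H9FO2.
DoU = (2C + 2 + N − H − X) / 2, where X is the halogen count and O/S are ignored.
    = (2·12 + 2 + 0 − 9 − 1) / 2 = 16 / 2 = 8.

8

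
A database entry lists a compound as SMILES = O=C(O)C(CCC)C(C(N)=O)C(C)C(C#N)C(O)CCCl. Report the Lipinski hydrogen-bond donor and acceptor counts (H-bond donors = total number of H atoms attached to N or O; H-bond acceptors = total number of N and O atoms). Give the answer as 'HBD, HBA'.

4, 6

Donors: find every N or O and count the H atoms it carries.
  atom 1 (O): bond orders sum to 2 → 0 H
  atom 3 (O): bond orders sum to 1 → 1 H
  atom 10 (N): bond orders sum to 1 → 2 H
  atom 11 (O): bond orders sum to 2 → 0 H
  atom 16 (N): bond orders sum to 3 → 0 H
  atom 18 (O): bond orders sum to 1 → 1 H
Lipinski HBD = 4.
Acceptors: N atoms = 2, O atoms = 4 → HBA = 6.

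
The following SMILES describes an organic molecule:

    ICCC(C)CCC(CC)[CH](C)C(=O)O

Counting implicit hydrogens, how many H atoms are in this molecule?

Walk through each heavy atom and fill implicit hydrogens from standard valence (C 4, N 3, O 2, S 2, halogen 1):
  atom 1: I (halogen, monovalent) → 0 H
  atom 2: C, bond orders sum to 2 (valence 4) → 2 H
  atom 3: C, bond orders sum to 2 (valence 4) → 2 H
  atom 4: C, bond orders sum to 3 (valence 4) → 1 H
  atom 5: C, bond orders sum to 1 (valence 4) → 3 H
  atom 6: C, bond orders sum to 2 (valence 4) → 2 H
  atom 7: C, bond orders sum to 2 (valence 4) → 2 H
  atom 8: C, bond orders sum to 3 (valence 4) → 1 H
  atom 9: C, bond orders sum to 2 (valence 4) → 2 H
  atom 10: C, bond orders sum to 1 (valence 4) → 3 H
  atom 11: C with explicit H count 1
  atom 12: C, bond orders sum to 1 (valence 4) → 3 H
  atom 13: C, bond orders sum to 4 (valence 4) → 0 H
  atom 14: O, bond orders sum to 2 (valence 2) → 0 H
  atom 15: O, bond orders sum to 1 (valence 2) → 1 H
Total hydrogens: 23.

23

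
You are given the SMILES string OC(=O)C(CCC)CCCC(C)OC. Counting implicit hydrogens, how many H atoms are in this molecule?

Walk through each heavy atom and fill implicit hydrogens from standard valence (C 4, N 3, O 2, S 2, halogen 1):
  atom 1: O, bond orders sum to 1 (valence 2) → 1 H
  atom 2: C, bond orders sum to 4 (valence 4) → 0 H
  atom 3: O, bond orders sum to 2 (valence 2) → 0 H
  atom 4: C, bond orders sum to 3 (valence 4) → 1 H
  atom 5: C, bond orders sum to 2 (valence 4) → 2 H
  atom 6: C, bond orders sum to 2 (valence 4) → 2 H
  atom 7: C, bond orders sum to 1 (valence 4) → 3 H
  atom 8: C, bond orders sum to 2 (valence 4) → 2 H
  atom 9: C, bond orders sum to 2 (valence 4) → 2 H
  atom 10: C, bond orders sum to 2 (valence 4) → 2 H
  atom 11: C, bond orders sum to 3 (valence 4) → 1 H
  atom 12: C, bond orders sum to 1 (valence 4) → 3 H
  atom 13: O, bond orders sum to 2 (valence 2) → 0 H
  atom 14: C, bond orders sum to 1 (valence 4) → 3 H
Total hydrogens: 22.

22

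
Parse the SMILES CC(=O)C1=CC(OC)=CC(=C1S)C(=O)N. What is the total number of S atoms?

Scan the SMILES for S atoms (remember two-letter symbols like Cl and Br are single atoms).
Sulfur count: 1.

1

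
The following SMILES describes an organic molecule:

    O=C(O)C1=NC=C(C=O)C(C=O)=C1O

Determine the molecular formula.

Walk through each heavy atom and fill implicit hydrogens from standard valence (C 4, N 3, O 2, S 2, halogen 1):
  atom 1: O, bond orders sum to 2 (valence 2) → 0 H
  atom 2: C, bond orders sum to 4 (valence 4) → 0 H
  atom 3: O, bond orders sum to 1 (valence 2) → 1 H
  atom 4: C, bond orders sum to 4 (valence 4) → 0 H
  atom 5: N, bond orders sum to 3 (valence 3) → 0 H
  atom 6: C, bond orders sum to 3 (valence 4) → 1 H
  atom 7: C, bond orders sum to 4 (valence 4) → 0 H
  atom 8: C, bond orders sum to 3 (valence 4) → 1 H
  atom 9: O, bond orders sum to 2 (valence 2) → 0 H
  atom 10: C, bond orders sum to 4 (valence 4) → 0 H
  atom 11: C, bond orders sum to 3 (valence 4) → 1 H
  atom 12: O, bond orders sum to 2 (valence 2) → 0 H
  atom 13: C, bond orders sum to 4 (valence 4) → 0 H
  atom 14: O, bond orders sum to 1 (valence 2) → 1 H
Totals → C:8, H:5, N:1, O:5.
In Hill order: C8H5NO5.

C8H5NO5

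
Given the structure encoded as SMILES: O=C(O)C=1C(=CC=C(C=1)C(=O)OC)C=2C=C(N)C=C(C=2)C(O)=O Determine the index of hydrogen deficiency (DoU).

11

Degree of unsaturation = (number of rings) + (number of π bonds).
Ring closures in the SMILES: 2.
π bonds: 9 double bonds (each 1 DoU) → 9 DoU from unsaturation.
Total DoU = 2 + 9 = 11.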